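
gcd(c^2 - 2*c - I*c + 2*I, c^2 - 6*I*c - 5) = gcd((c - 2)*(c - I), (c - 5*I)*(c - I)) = c - I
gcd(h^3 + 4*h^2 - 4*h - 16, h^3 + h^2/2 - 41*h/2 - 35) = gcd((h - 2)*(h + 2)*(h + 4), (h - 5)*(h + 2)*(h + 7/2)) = h + 2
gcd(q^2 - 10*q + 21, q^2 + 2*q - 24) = 1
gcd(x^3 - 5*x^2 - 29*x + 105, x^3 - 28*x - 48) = 1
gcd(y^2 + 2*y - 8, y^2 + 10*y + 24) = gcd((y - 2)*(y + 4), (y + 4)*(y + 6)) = y + 4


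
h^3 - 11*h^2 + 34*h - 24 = (h - 6)*(h - 4)*(h - 1)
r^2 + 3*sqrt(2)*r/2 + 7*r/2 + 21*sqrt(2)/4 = (r + 7/2)*(r + 3*sqrt(2)/2)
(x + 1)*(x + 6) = x^2 + 7*x + 6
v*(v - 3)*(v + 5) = v^3 + 2*v^2 - 15*v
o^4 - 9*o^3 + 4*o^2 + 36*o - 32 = (o - 8)*(o - 2)*(o - 1)*(o + 2)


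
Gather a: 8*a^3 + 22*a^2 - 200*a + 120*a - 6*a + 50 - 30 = 8*a^3 + 22*a^2 - 86*a + 20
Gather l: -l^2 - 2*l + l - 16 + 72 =-l^2 - l + 56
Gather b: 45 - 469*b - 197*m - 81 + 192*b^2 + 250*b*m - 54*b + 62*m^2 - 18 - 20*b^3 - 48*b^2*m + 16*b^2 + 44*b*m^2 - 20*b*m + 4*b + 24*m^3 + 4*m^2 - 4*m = -20*b^3 + b^2*(208 - 48*m) + b*(44*m^2 + 230*m - 519) + 24*m^3 + 66*m^2 - 201*m - 54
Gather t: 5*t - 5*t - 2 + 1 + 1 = 0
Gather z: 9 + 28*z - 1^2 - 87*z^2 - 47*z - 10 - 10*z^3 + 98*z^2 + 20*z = -10*z^3 + 11*z^2 + z - 2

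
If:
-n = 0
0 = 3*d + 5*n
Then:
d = 0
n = 0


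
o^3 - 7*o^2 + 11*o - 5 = (o - 5)*(o - 1)^2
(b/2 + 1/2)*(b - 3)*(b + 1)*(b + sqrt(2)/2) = b^4/2 - b^3/2 + sqrt(2)*b^3/4 - 5*b^2/2 - sqrt(2)*b^2/4 - 5*sqrt(2)*b/4 - 3*b/2 - 3*sqrt(2)/4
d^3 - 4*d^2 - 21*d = d*(d - 7)*(d + 3)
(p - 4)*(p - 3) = p^2 - 7*p + 12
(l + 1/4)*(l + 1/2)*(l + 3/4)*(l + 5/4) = l^4 + 11*l^3/4 + 41*l^2/16 + 61*l/64 + 15/128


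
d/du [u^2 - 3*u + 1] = 2*u - 3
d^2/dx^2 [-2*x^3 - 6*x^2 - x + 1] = -12*x - 12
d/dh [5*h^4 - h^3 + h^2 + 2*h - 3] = 20*h^3 - 3*h^2 + 2*h + 2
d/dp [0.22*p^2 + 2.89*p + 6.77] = 0.44*p + 2.89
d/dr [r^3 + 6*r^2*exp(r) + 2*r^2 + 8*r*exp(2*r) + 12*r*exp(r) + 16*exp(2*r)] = 6*r^2*exp(r) + 3*r^2 + 16*r*exp(2*r) + 24*r*exp(r) + 4*r + 40*exp(2*r) + 12*exp(r)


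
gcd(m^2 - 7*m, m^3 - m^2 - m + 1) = 1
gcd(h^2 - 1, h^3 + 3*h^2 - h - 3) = h^2 - 1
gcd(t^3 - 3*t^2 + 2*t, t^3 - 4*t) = t^2 - 2*t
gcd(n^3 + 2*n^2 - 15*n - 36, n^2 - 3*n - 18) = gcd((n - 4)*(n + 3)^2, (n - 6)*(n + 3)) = n + 3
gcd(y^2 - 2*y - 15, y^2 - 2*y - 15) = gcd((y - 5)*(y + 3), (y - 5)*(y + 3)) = y^2 - 2*y - 15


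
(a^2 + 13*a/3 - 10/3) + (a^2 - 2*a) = 2*a^2 + 7*a/3 - 10/3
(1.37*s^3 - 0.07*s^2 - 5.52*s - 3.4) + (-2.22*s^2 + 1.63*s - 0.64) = 1.37*s^3 - 2.29*s^2 - 3.89*s - 4.04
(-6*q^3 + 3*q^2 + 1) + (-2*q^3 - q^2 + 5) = -8*q^3 + 2*q^2 + 6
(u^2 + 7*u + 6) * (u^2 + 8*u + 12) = u^4 + 15*u^3 + 74*u^2 + 132*u + 72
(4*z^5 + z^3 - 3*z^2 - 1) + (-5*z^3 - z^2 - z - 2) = 4*z^5 - 4*z^3 - 4*z^2 - z - 3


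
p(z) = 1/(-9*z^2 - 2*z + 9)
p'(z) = (18*z + 2)/(-9*z^2 - 2*z + 9)^2 = 2*(9*z + 1)/(9*z^2 + 2*z - 9)^2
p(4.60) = -0.01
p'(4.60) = 0.00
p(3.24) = -0.01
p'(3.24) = 0.01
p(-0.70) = 0.17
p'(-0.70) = -0.30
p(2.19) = -0.03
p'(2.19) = 0.03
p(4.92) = -0.00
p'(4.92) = 0.00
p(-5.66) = -0.00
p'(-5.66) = -0.00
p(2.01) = -0.03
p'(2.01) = 0.04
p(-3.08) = -0.01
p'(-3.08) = -0.01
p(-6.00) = 0.00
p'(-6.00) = 0.00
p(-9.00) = 0.00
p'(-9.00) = 0.00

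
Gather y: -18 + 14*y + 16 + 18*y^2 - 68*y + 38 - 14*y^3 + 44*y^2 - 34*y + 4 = -14*y^3 + 62*y^2 - 88*y + 40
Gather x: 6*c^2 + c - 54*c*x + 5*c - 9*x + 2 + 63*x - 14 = 6*c^2 + 6*c + x*(54 - 54*c) - 12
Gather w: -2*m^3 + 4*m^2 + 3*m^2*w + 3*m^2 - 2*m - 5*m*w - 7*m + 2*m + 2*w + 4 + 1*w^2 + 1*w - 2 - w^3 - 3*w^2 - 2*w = -2*m^3 + 7*m^2 - 7*m - w^3 - 2*w^2 + w*(3*m^2 - 5*m + 1) + 2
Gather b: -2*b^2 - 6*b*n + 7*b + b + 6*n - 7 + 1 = -2*b^2 + b*(8 - 6*n) + 6*n - 6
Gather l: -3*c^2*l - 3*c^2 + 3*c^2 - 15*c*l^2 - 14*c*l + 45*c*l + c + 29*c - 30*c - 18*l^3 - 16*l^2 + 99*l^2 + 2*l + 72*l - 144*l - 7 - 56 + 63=-18*l^3 + l^2*(83 - 15*c) + l*(-3*c^2 + 31*c - 70)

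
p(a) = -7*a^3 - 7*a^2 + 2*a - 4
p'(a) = -21*a^2 - 14*a + 2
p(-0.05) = -4.12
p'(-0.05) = 2.65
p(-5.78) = 1102.29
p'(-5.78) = -618.66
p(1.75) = -59.45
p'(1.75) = -86.81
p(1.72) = -56.89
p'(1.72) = -84.21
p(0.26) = -4.08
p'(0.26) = -3.06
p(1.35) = -31.28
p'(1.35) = -55.17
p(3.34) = -336.23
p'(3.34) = -279.03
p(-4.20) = 382.74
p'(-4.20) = -309.64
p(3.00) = -250.00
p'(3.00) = -229.00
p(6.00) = -1756.00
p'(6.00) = -838.00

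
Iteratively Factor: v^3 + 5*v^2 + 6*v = (v + 2)*(v^2 + 3*v) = (v + 2)*(v + 3)*(v)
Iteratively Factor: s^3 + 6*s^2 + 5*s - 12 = (s + 3)*(s^2 + 3*s - 4) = (s - 1)*(s + 3)*(s + 4)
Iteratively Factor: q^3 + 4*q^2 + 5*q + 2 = (q + 2)*(q^2 + 2*q + 1) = (q + 1)*(q + 2)*(q + 1)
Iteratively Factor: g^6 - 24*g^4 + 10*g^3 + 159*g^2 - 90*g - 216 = (g + 3)*(g^5 - 3*g^4 - 15*g^3 + 55*g^2 - 6*g - 72) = (g - 3)*(g + 3)*(g^4 - 15*g^2 + 10*g + 24) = (g - 3)^2*(g + 3)*(g^3 + 3*g^2 - 6*g - 8) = (g - 3)^2*(g + 1)*(g + 3)*(g^2 + 2*g - 8) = (g - 3)^2*(g + 1)*(g + 3)*(g + 4)*(g - 2)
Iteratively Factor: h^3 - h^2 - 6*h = (h + 2)*(h^2 - 3*h) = h*(h + 2)*(h - 3)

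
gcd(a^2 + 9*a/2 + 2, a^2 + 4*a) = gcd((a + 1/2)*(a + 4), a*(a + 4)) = a + 4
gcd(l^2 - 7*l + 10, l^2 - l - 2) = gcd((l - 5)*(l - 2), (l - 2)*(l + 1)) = l - 2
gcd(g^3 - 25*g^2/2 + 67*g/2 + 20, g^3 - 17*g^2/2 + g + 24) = g - 8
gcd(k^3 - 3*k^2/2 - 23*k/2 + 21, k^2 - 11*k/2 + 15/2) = k - 3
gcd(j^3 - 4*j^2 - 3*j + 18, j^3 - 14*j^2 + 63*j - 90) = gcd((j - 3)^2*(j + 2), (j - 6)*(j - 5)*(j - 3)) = j - 3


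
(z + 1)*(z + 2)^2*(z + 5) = z^4 + 10*z^3 + 33*z^2 + 44*z + 20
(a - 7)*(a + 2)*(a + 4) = a^3 - a^2 - 34*a - 56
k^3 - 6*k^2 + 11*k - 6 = (k - 3)*(k - 2)*(k - 1)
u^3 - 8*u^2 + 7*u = u*(u - 7)*(u - 1)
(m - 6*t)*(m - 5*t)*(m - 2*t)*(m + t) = m^4 - 12*m^3*t + 39*m^2*t^2 - 8*m*t^3 - 60*t^4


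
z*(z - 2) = z^2 - 2*z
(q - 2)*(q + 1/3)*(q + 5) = q^3 + 10*q^2/3 - 9*q - 10/3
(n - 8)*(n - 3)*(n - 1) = n^3 - 12*n^2 + 35*n - 24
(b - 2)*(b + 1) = b^2 - b - 2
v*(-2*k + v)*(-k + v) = 2*k^2*v - 3*k*v^2 + v^3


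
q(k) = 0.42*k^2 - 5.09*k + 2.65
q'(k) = 0.84*k - 5.09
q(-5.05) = 39.07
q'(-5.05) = -9.33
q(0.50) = 0.21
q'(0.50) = -4.67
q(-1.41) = 10.66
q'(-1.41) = -6.27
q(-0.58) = 5.74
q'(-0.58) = -5.58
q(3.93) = -10.87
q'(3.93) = -1.79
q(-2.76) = 19.90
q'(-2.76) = -7.41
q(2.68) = -7.97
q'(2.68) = -2.84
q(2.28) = -6.77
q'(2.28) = -3.17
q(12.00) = 2.05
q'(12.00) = 4.99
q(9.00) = -9.14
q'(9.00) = 2.47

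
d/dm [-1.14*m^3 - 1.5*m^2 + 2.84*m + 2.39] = -3.42*m^2 - 3.0*m + 2.84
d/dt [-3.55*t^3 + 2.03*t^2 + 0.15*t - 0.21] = -10.65*t^2 + 4.06*t + 0.15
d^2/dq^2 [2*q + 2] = 0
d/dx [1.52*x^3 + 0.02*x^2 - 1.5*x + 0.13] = 4.56*x^2 + 0.04*x - 1.5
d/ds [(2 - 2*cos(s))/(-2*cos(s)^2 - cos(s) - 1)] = 2*(-4*cos(s) + cos(2*s) - 1)*sin(s)/(cos(s) + cos(2*s) + 2)^2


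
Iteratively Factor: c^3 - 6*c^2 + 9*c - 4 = (c - 1)*(c^2 - 5*c + 4) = (c - 4)*(c - 1)*(c - 1)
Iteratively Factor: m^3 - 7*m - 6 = (m - 3)*(m^2 + 3*m + 2) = (m - 3)*(m + 2)*(m + 1)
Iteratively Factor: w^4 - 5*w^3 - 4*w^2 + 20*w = (w + 2)*(w^3 - 7*w^2 + 10*w) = w*(w + 2)*(w^2 - 7*w + 10) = w*(w - 2)*(w + 2)*(w - 5)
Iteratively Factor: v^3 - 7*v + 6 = (v - 2)*(v^2 + 2*v - 3) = (v - 2)*(v + 3)*(v - 1)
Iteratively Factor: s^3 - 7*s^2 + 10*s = (s - 5)*(s^2 - 2*s) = (s - 5)*(s - 2)*(s)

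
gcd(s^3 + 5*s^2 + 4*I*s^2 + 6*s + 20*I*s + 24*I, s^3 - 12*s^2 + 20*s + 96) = s + 2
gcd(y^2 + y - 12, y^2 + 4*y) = y + 4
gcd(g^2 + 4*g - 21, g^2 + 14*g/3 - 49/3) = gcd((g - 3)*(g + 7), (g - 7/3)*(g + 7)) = g + 7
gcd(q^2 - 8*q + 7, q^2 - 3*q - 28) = q - 7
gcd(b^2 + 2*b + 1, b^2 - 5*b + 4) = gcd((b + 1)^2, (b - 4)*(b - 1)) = 1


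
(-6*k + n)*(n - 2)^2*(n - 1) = -6*k*n^3 + 30*k*n^2 - 48*k*n + 24*k + n^4 - 5*n^3 + 8*n^2 - 4*n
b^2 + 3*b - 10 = (b - 2)*(b + 5)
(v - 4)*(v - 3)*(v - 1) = v^3 - 8*v^2 + 19*v - 12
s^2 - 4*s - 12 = (s - 6)*(s + 2)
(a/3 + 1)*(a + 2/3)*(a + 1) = a^3/3 + 14*a^2/9 + 17*a/9 + 2/3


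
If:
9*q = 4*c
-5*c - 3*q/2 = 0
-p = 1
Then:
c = 0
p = -1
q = 0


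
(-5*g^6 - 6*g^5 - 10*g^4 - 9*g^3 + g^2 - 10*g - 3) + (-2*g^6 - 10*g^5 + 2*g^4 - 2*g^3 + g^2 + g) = -7*g^6 - 16*g^5 - 8*g^4 - 11*g^3 + 2*g^2 - 9*g - 3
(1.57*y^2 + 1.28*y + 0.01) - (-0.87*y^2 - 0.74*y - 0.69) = 2.44*y^2 + 2.02*y + 0.7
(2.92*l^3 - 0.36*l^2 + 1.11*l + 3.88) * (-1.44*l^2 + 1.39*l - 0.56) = -4.2048*l^5 + 4.5772*l^4 - 3.734*l^3 - 3.8427*l^2 + 4.7716*l - 2.1728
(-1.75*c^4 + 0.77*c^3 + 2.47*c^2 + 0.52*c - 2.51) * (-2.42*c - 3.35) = 4.235*c^5 + 3.9991*c^4 - 8.5569*c^3 - 9.5329*c^2 + 4.3322*c + 8.4085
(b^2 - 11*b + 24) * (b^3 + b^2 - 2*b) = b^5 - 10*b^4 + 11*b^3 + 46*b^2 - 48*b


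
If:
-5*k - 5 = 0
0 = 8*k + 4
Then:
No Solution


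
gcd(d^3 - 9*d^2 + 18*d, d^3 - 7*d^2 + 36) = d^2 - 9*d + 18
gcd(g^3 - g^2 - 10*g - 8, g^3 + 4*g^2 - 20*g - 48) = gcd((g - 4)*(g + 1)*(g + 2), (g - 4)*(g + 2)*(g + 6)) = g^2 - 2*g - 8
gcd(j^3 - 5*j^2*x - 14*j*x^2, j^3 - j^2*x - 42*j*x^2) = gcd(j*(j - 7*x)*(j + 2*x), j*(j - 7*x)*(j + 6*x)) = -j^2 + 7*j*x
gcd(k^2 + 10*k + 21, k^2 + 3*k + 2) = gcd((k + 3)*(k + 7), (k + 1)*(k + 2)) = 1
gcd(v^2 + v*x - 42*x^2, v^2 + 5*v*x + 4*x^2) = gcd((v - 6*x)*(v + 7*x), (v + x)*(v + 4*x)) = 1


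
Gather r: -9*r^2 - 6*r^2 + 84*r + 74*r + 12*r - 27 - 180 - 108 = -15*r^2 + 170*r - 315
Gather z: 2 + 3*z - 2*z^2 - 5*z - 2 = -2*z^2 - 2*z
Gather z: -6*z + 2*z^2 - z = 2*z^2 - 7*z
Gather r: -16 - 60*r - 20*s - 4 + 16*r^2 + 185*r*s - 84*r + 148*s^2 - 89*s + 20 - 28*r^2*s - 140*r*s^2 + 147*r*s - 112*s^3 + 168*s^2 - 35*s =r^2*(16 - 28*s) + r*(-140*s^2 + 332*s - 144) - 112*s^3 + 316*s^2 - 144*s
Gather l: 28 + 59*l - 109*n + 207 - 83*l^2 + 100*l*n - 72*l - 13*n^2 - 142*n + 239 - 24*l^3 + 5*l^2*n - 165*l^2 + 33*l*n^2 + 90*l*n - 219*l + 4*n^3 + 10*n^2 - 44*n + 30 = -24*l^3 + l^2*(5*n - 248) + l*(33*n^2 + 190*n - 232) + 4*n^3 - 3*n^2 - 295*n + 504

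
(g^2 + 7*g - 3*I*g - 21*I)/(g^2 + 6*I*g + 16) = (g^2 + g*(7 - 3*I) - 21*I)/(g^2 + 6*I*g + 16)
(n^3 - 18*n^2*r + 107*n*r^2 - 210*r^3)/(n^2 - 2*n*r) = (n^3 - 18*n^2*r + 107*n*r^2 - 210*r^3)/(n*(n - 2*r))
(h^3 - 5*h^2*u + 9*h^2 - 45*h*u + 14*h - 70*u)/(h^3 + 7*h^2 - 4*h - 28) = (h - 5*u)/(h - 2)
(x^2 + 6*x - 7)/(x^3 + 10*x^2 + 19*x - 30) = (x + 7)/(x^2 + 11*x + 30)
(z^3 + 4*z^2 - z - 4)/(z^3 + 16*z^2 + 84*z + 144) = (z^2 - 1)/(z^2 + 12*z + 36)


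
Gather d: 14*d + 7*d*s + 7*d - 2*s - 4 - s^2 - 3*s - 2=d*(7*s + 21) - s^2 - 5*s - 6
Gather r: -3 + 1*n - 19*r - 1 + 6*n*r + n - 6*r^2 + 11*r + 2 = 2*n - 6*r^2 + r*(6*n - 8) - 2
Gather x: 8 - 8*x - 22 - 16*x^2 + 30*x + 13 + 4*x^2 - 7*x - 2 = -12*x^2 + 15*x - 3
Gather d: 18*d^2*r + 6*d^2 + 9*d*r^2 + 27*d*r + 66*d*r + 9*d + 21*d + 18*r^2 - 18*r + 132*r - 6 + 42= d^2*(18*r + 6) + d*(9*r^2 + 93*r + 30) + 18*r^2 + 114*r + 36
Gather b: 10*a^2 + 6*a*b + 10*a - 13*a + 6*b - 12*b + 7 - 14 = 10*a^2 - 3*a + b*(6*a - 6) - 7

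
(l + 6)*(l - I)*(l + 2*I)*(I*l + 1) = I*l^4 + 6*I*l^3 + 3*I*l^2 + 2*l + 18*I*l + 12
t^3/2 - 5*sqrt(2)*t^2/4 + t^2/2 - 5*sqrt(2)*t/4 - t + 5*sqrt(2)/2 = (t/2 + 1)*(t - 1)*(t - 5*sqrt(2)/2)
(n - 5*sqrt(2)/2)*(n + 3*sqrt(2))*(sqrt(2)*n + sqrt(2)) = sqrt(2)*n^3 + n^2 + sqrt(2)*n^2 - 15*sqrt(2)*n + n - 15*sqrt(2)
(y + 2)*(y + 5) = y^2 + 7*y + 10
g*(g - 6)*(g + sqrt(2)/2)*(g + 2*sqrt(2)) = g^4 - 6*g^3 + 5*sqrt(2)*g^3/2 - 15*sqrt(2)*g^2 + 2*g^2 - 12*g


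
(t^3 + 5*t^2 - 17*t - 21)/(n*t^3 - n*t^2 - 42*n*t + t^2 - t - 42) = (-t^3 - 5*t^2 + 17*t + 21)/(-n*t^3 + n*t^2 + 42*n*t - t^2 + t + 42)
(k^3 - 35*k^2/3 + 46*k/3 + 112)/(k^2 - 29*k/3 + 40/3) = (3*k^2 - 11*k - 42)/(3*k - 5)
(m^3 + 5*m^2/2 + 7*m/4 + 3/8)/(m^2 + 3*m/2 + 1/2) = (m^2 + 2*m + 3/4)/(m + 1)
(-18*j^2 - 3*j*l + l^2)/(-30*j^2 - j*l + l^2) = (3*j + l)/(5*j + l)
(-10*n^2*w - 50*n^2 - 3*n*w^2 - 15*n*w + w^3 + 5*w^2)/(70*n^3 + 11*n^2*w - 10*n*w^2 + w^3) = (w + 5)/(-7*n + w)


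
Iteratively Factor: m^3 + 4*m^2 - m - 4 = (m + 1)*(m^2 + 3*m - 4) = (m - 1)*(m + 1)*(m + 4)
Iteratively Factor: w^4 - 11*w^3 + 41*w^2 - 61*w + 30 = (w - 5)*(w^3 - 6*w^2 + 11*w - 6) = (w - 5)*(w - 2)*(w^2 - 4*w + 3) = (w - 5)*(w - 2)*(w - 1)*(w - 3)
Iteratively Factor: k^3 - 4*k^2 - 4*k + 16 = (k - 2)*(k^2 - 2*k - 8) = (k - 4)*(k - 2)*(k + 2)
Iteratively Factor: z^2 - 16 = (z + 4)*(z - 4)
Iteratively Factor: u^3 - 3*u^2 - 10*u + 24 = (u - 2)*(u^2 - u - 12) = (u - 2)*(u + 3)*(u - 4)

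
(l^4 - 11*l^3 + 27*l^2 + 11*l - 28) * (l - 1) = l^5 - 12*l^4 + 38*l^3 - 16*l^2 - 39*l + 28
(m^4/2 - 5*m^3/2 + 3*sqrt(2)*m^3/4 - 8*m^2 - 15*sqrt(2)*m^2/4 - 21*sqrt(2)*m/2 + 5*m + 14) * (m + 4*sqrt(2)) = m^5/2 - 5*m^4/2 + 11*sqrt(2)*m^4/4 - 55*sqrt(2)*m^3/4 - 2*m^3 - 85*sqrt(2)*m^2/2 - 25*m^2 - 70*m + 20*sqrt(2)*m + 56*sqrt(2)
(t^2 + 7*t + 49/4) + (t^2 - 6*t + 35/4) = 2*t^2 + t + 21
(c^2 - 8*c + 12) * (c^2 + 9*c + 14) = c^4 + c^3 - 46*c^2 - 4*c + 168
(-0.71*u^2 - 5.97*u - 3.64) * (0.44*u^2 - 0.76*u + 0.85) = -0.3124*u^4 - 2.0872*u^3 + 2.3321*u^2 - 2.3081*u - 3.094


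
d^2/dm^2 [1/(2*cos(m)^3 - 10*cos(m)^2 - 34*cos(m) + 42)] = ((-65*cos(m) - 40*cos(2*m) + 9*cos(3*m))*(cos(m)^3 - 5*cos(m)^2 - 17*cos(m) + 21)/8 + (-3*cos(m)^2 + 10*cos(m) + 17)^2*sin(m)^2)/(cos(m)^3 - 5*cos(m)^2 - 17*cos(m) + 21)^3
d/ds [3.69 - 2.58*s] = -2.58000000000000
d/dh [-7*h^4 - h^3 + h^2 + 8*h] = -28*h^3 - 3*h^2 + 2*h + 8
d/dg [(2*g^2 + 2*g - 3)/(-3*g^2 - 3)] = 2*(g^2 - 5*g - 1)/(3*(g^4 + 2*g^2 + 1))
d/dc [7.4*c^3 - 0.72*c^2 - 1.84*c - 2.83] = 22.2*c^2 - 1.44*c - 1.84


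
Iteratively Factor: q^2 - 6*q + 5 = (q - 5)*(q - 1)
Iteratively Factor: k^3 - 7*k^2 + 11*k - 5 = (k - 1)*(k^2 - 6*k + 5) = (k - 5)*(k - 1)*(k - 1)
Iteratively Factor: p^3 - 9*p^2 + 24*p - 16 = (p - 4)*(p^2 - 5*p + 4) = (p - 4)*(p - 1)*(p - 4)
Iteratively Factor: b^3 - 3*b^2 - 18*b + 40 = (b - 2)*(b^2 - b - 20) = (b - 2)*(b + 4)*(b - 5)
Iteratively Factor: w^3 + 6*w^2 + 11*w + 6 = (w + 2)*(w^2 + 4*w + 3) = (w + 2)*(w + 3)*(w + 1)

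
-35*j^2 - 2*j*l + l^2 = (-7*j + l)*(5*j + l)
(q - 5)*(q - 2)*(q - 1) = q^3 - 8*q^2 + 17*q - 10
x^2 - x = x*(x - 1)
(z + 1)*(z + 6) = z^2 + 7*z + 6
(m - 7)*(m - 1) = m^2 - 8*m + 7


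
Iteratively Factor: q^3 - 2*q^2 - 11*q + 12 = (q - 1)*(q^2 - q - 12) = (q - 4)*(q - 1)*(q + 3)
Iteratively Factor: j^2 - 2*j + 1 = (j - 1)*(j - 1)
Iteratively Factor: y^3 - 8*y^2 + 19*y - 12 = (y - 4)*(y^2 - 4*y + 3) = (y - 4)*(y - 3)*(y - 1)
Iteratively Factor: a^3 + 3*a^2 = (a)*(a^2 + 3*a) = a*(a + 3)*(a)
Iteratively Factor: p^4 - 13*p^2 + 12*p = (p - 1)*(p^3 + p^2 - 12*p) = (p - 3)*(p - 1)*(p^2 + 4*p) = p*(p - 3)*(p - 1)*(p + 4)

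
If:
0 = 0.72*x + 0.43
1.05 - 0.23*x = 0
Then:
No Solution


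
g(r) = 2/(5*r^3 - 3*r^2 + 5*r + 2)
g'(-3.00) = -0.01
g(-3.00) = -0.01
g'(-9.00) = 0.00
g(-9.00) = 0.00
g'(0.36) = -0.72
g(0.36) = 0.55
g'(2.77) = -0.02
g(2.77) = 0.02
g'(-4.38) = -0.00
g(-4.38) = -0.00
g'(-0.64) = -2.14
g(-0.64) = -0.53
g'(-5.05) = -0.00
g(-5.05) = -0.00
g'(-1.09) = -0.32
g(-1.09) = -0.15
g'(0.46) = -0.63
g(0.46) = 0.48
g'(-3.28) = -0.01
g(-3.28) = -0.01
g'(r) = 2*(-15*r^2 + 6*r - 5)/(5*r^3 - 3*r^2 + 5*r + 2)^2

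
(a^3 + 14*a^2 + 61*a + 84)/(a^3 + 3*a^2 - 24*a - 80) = (a^2 + 10*a + 21)/(a^2 - a - 20)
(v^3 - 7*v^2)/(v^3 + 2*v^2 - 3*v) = v*(v - 7)/(v^2 + 2*v - 3)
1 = 1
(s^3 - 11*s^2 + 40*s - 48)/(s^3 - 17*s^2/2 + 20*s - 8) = 2*(s - 3)/(2*s - 1)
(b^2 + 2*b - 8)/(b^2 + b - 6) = (b + 4)/(b + 3)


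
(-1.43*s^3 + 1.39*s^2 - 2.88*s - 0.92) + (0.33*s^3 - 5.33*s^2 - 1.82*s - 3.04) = -1.1*s^3 - 3.94*s^2 - 4.7*s - 3.96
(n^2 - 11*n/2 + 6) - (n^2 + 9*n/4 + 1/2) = 11/2 - 31*n/4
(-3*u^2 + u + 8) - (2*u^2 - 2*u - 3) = -5*u^2 + 3*u + 11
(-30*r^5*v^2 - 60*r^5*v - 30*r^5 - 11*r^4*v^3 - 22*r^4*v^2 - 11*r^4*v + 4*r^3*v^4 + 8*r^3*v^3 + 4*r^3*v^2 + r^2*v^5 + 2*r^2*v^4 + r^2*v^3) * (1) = -30*r^5*v^2 - 60*r^5*v - 30*r^5 - 11*r^4*v^3 - 22*r^4*v^2 - 11*r^4*v + 4*r^3*v^4 + 8*r^3*v^3 + 4*r^3*v^2 + r^2*v^5 + 2*r^2*v^4 + r^2*v^3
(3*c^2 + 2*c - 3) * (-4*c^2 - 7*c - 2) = -12*c^4 - 29*c^3 - 8*c^2 + 17*c + 6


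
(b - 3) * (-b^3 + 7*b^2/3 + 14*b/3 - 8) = -b^4 + 16*b^3/3 - 7*b^2/3 - 22*b + 24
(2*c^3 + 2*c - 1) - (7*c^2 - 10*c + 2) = 2*c^3 - 7*c^2 + 12*c - 3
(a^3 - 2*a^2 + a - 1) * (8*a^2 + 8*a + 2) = 8*a^5 - 8*a^4 - 6*a^3 - 4*a^2 - 6*a - 2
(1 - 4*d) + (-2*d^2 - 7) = -2*d^2 - 4*d - 6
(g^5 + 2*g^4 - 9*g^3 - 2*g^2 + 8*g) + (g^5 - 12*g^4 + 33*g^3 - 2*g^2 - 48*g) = 2*g^5 - 10*g^4 + 24*g^3 - 4*g^2 - 40*g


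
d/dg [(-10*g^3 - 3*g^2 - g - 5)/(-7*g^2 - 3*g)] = (70*g^4 + 60*g^3 + 2*g^2 - 70*g - 15)/(g^2*(49*g^2 + 42*g + 9))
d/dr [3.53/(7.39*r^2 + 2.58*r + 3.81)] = (-52.1734*r - 9.1074)/(7.39*r^2 + 2.58*r + 3.81)^2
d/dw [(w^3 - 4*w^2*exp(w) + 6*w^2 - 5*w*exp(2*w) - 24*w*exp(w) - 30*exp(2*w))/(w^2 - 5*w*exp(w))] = exp(w) + 1 + 6*exp(w)/w - 6*exp(w)/w^2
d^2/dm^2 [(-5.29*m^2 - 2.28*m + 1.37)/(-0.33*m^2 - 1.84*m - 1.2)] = (-5.92759199999999*m^3 - 13.464198*m^2 - 10.408464*m - 3.024784)/(0.035937*m^6 + 0.601128*m^5 + 3.743784*m^4 + 10.601344*m^3 + 13.61376*m^2 + 7.9488*m + 1.728)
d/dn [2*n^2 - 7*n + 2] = 4*n - 7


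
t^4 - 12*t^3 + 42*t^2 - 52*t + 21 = (t - 7)*(t - 3)*(t - 1)^2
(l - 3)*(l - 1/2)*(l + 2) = l^3 - 3*l^2/2 - 11*l/2 + 3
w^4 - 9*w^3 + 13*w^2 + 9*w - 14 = (w - 7)*(w - 2)*(w - 1)*(w + 1)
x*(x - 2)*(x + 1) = x^3 - x^2 - 2*x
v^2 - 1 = (v - 1)*(v + 1)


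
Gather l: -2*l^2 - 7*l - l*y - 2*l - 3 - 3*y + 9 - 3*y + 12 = -2*l^2 + l*(-y - 9) - 6*y + 18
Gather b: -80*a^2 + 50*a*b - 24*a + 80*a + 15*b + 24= -80*a^2 + 56*a + b*(50*a + 15) + 24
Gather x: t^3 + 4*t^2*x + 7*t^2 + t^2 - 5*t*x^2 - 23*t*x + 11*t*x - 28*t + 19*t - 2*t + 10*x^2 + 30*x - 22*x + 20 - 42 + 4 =t^3 + 8*t^2 - 11*t + x^2*(10 - 5*t) + x*(4*t^2 - 12*t + 8) - 18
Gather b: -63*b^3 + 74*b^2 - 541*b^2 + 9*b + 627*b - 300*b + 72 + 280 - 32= -63*b^3 - 467*b^2 + 336*b + 320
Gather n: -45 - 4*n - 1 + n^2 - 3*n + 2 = n^2 - 7*n - 44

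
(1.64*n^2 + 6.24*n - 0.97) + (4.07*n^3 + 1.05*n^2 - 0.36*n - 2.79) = 4.07*n^3 + 2.69*n^2 + 5.88*n - 3.76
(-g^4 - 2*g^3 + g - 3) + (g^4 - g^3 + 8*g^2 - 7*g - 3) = -3*g^3 + 8*g^2 - 6*g - 6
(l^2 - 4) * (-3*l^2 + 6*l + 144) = -3*l^4 + 6*l^3 + 156*l^2 - 24*l - 576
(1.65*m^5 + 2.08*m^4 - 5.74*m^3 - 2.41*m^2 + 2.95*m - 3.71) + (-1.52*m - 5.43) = 1.65*m^5 + 2.08*m^4 - 5.74*m^3 - 2.41*m^2 + 1.43*m - 9.14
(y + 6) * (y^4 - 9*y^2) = y^5 + 6*y^4 - 9*y^3 - 54*y^2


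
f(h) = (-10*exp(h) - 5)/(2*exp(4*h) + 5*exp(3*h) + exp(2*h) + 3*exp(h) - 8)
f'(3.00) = 0.00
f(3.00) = 0.00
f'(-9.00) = 0.00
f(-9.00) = 0.63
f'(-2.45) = 0.14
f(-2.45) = 0.76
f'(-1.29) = 0.61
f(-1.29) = 1.11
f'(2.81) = 0.00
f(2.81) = -0.00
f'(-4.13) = 0.02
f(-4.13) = 0.65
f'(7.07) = 0.00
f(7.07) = -0.00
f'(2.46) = 0.01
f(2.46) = -0.00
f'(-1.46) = 0.47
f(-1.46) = 1.02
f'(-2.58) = 0.12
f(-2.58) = 0.74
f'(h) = (-10*exp(h) - 5)*(-8*exp(4*h) - 15*exp(3*h) - 2*exp(2*h) - 3*exp(h))/(2*exp(4*h) + 5*exp(3*h) + exp(2*h) + 3*exp(h) - 8)^2 - 10*exp(h)/(2*exp(4*h) + 5*exp(3*h) + exp(2*h) + 3*exp(h) - 8)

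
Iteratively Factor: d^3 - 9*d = (d)*(d^2 - 9) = d*(d - 3)*(d + 3)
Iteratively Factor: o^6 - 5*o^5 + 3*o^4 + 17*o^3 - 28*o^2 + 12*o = (o + 2)*(o^5 - 7*o^4 + 17*o^3 - 17*o^2 + 6*o) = o*(o + 2)*(o^4 - 7*o^3 + 17*o^2 - 17*o + 6) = o*(o - 3)*(o + 2)*(o^3 - 4*o^2 + 5*o - 2) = o*(o - 3)*(o - 2)*(o + 2)*(o^2 - 2*o + 1) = o*(o - 3)*(o - 2)*(o - 1)*(o + 2)*(o - 1)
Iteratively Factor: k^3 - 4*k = (k)*(k^2 - 4) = k*(k + 2)*(k - 2)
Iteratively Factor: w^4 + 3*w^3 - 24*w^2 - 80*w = (w + 4)*(w^3 - w^2 - 20*w) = w*(w + 4)*(w^2 - w - 20) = w*(w - 5)*(w + 4)*(w + 4)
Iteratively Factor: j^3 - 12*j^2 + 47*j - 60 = (j - 3)*(j^2 - 9*j + 20) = (j - 5)*(j - 3)*(j - 4)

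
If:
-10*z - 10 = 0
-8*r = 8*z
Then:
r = 1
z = -1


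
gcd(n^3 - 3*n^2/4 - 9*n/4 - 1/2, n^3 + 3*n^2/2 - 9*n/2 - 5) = n^2 - n - 2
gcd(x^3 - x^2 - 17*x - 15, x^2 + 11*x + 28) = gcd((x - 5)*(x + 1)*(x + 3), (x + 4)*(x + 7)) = 1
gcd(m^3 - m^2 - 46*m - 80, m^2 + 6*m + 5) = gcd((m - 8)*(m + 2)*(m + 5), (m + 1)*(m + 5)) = m + 5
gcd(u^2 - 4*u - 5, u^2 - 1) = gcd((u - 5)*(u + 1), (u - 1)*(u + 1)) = u + 1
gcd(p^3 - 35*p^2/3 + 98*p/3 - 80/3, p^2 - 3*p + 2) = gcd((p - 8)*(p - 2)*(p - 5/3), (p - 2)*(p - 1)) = p - 2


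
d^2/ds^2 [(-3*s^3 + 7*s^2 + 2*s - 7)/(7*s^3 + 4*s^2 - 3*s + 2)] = 2*(427*s^6 + 105*s^5 - 1197*s^4 - 2099*s^3 - 177*s^2 + 462*s + 33)/(343*s^9 + 588*s^8 - 105*s^7 - 146*s^6 + 381*s^5 - 48*s^4 - 87*s^3 + 102*s^2 - 36*s + 8)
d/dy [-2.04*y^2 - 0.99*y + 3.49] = -4.08*y - 0.99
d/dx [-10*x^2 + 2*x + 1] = 2 - 20*x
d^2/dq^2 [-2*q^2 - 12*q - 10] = -4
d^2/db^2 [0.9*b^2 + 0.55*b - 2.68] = 1.80000000000000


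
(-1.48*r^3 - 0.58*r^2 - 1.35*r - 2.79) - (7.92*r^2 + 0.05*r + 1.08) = -1.48*r^3 - 8.5*r^2 - 1.4*r - 3.87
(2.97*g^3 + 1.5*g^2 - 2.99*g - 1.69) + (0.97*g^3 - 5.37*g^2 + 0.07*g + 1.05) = 3.94*g^3 - 3.87*g^2 - 2.92*g - 0.64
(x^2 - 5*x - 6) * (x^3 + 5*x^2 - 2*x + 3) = x^5 - 33*x^3 - 17*x^2 - 3*x - 18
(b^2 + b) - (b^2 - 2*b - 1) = 3*b + 1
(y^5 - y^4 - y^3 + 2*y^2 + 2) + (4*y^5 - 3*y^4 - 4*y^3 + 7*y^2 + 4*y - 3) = 5*y^5 - 4*y^4 - 5*y^3 + 9*y^2 + 4*y - 1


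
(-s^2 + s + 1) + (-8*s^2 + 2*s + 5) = -9*s^2 + 3*s + 6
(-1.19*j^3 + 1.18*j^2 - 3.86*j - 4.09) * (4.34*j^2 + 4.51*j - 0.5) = -5.1646*j^5 - 0.245699999999999*j^4 - 10.8356*j^3 - 35.7492*j^2 - 16.5159*j + 2.045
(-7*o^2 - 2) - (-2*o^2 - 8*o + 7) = -5*o^2 + 8*o - 9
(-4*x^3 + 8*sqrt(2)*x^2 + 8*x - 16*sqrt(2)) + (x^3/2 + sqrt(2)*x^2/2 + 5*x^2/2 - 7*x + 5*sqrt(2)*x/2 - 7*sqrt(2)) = -7*x^3/2 + 5*x^2/2 + 17*sqrt(2)*x^2/2 + x + 5*sqrt(2)*x/2 - 23*sqrt(2)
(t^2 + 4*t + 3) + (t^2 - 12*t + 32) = 2*t^2 - 8*t + 35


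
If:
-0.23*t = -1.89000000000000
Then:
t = 8.22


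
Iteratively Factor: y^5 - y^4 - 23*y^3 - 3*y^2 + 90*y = (y - 5)*(y^4 + 4*y^3 - 3*y^2 - 18*y) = (y - 5)*(y + 3)*(y^3 + y^2 - 6*y) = (y - 5)*(y - 2)*(y + 3)*(y^2 + 3*y) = y*(y - 5)*(y - 2)*(y + 3)*(y + 3)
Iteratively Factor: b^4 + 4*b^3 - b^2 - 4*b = (b + 1)*(b^3 + 3*b^2 - 4*b) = (b - 1)*(b + 1)*(b^2 + 4*b) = b*(b - 1)*(b + 1)*(b + 4)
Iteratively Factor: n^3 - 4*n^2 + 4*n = (n - 2)*(n^2 - 2*n) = n*(n - 2)*(n - 2)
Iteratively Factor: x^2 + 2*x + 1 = (x + 1)*(x + 1)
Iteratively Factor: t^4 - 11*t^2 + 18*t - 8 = (t + 4)*(t^3 - 4*t^2 + 5*t - 2) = (t - 1)*(t + 4)*(t^2 - 3*t + 2) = (t - 2)*(t - 1)*(t + 4)*(t - 1)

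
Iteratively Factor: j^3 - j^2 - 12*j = (j)*(j^2 - j - 12) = j*(j + 3)*(j - 4)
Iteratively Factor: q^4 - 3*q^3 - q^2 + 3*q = (q + 1)*(q^3 - 4*q^2 + 3*q) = (q - 1)*(q + 1)*(q^2 - 3*q) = (q - 3)*(q - 1)*(q + 1)*(q)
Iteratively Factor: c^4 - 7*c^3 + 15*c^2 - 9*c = (c - 3)*(c^3 - 4*c^2 + 3*c) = (c - 3)^2*(c^2 - c) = c*(c - 3)^2*(c - 1)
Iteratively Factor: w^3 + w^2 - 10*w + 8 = (w + 4)*(w^2 - 3*w + 2) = (w - 1)*(w + 4)*(w - 2)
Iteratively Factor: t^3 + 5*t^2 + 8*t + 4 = (t + 2)*(t^2 + 3*t + 2) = (t + 1)*(t + 2)*(t + 2)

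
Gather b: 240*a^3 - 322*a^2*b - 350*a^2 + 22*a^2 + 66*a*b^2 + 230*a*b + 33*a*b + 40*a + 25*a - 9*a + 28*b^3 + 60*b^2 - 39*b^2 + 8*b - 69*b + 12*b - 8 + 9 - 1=240*a^3 - 328*a^2 + 56*a + 28*b^3 + b^2*(66*a + 21) + b*(-322*a^2 + 263*a - 49)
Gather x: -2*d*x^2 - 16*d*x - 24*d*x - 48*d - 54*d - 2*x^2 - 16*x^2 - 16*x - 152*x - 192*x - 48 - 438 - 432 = -102*d + x^2*(-2*d - 18) + x*(-40*d - 360) - 918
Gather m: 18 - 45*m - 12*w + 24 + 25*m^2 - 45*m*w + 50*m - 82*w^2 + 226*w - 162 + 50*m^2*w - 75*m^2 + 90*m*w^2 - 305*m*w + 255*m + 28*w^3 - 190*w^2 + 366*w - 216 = m^2*(50*w - 50) + m*(90*w^2 - 350*w + 260) + 28*w^3 - 272*w^2 + 580*w - 336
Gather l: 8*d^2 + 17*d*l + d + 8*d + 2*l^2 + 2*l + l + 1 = 8*d^2 + 9*d + 2*l^2 + l*(17*d + 3) + 1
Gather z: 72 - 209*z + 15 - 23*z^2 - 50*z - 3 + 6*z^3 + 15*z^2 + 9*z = 6*z^3 - 8*z^2 - 250*z + 84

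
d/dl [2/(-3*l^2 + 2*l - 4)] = 4*(3*l - 1)/(3*l^2 - 2*l + 4)^2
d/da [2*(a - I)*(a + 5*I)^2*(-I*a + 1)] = -8*I*a^3 + 60*a^2 + 96*I*a + 20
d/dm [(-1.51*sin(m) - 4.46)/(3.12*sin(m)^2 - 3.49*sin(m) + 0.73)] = (4.7112*sin(m)^2 + 27.8304*sin(m) - 16.6677)*cos(m)/(9.7344*sin(m)^4 - 21.7776*sin(m)^3 + 16.7353*sin(m)^2 - 5.0954*sin(m) + 0.5329)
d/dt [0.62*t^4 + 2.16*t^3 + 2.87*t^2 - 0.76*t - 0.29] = 2.48*t^3 + 6.48*t^2 + 5.74*t - 0.76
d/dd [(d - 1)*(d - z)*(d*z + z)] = z*(3*d^2 - 2*d*z - 1)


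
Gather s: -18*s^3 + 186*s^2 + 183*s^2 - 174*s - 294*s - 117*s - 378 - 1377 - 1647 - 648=-18*s^3 + 369*s^2 - 585*s - 4050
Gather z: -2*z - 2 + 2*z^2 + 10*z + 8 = 2*z^2 + 8*z + 6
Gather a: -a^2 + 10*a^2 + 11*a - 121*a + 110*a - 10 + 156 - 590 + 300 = 9*a^2 - 144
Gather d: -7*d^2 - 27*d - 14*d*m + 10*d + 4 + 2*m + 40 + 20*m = -7*d^2 + d*(-14*m - 17) + 22*m + 44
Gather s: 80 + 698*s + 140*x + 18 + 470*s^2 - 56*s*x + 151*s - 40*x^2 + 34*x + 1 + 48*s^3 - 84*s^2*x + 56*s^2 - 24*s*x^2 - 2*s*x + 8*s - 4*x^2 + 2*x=48*s^3 + s^2*(526 - 84*x) + s*(-24*x^2 - 58*x + 857) - 44*x^2 + 176*x + 99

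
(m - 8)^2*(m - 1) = m^3 - 17*m^2 + 80*m - 64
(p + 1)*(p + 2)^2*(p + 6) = p^4 + 11*p^3 + 38*p^2 + 52*p + 24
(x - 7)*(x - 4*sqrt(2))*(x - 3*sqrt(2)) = x^3 - 7*sqrt(2)*x^2 - 7*x^2 + 24*x + 49*sqrt(2)*x - 168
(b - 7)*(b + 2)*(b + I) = b^3 - 5*b^2 + I*b^2 - 14*b - 5*I*b - 14*I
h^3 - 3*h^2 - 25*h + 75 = (h - 5)*(h - 3)*(h + 5)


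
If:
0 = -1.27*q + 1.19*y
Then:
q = 0.937007874015748*y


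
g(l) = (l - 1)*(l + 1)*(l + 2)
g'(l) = (l - 1)*(l + 1) + (l - 1)*(l + 2) + (l + 1)*(l + 2) = 3*l^2 + 4*l - 1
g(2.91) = 36.67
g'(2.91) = 36.04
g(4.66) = 137.97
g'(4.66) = 82.79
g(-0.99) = -0.02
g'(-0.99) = -2.02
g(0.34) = -2.07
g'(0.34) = 0.71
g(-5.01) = -72.54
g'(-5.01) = 54.26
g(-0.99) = -0.02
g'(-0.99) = -2.02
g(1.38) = 3.06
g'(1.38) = 10.23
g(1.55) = 4.98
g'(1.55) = 12.41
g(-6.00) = -140.00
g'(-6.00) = 83.00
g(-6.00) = -140.00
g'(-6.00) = 83.00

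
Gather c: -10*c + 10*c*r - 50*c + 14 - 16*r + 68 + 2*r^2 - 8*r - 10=c*(10*r - 60) + 2*r^2 - 24*r + 72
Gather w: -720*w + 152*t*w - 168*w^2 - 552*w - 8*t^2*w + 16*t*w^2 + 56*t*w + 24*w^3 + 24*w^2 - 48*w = 24*w^3 + w^2*(16*t - 144) + w*(-8*t^2 + 208*t - 1320)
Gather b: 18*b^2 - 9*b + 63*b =18*b^2 + 54*b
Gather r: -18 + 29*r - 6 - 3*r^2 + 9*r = -3*r^2 + 38*r - 24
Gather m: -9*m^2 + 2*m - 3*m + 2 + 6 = -9*m^2 - m + 8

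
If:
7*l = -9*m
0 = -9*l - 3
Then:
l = -1/3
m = 7/27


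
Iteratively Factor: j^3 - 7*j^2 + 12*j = (j - 4)*(j^2 - 3*j) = (j - 4)*(j - 3)*(j)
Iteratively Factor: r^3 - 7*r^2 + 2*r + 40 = (r - 4)*(r^2 - 3*r - 10) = (r - 4)*(r + 2)*(r - 5)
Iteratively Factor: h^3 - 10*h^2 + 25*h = (h)*(h^2 - 10*h + 25) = h*(h - 5)*(h - 5)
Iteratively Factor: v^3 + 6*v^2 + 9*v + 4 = (v + 4)*(v^2 + 2*v + 1) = (v + 1)*(v + 4)*(v + 1)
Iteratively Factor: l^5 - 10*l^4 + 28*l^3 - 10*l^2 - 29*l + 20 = (l - 1)*(l^4 - 9*l^3 + 19*l^2 + 9*l - 20) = (l - 1)*(l + 1)*(l^3 - 10*l^2 + 29*l - 20) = (l - 4)*(l - 1)*(l + 1)*(l^2 - 6*l + 5) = (l - 4)*(l - 1)^2*(l + 1)*(l - 5)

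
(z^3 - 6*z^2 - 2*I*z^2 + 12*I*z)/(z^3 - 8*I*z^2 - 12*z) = (z - 6)/(z - 6*I)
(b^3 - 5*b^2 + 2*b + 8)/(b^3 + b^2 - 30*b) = (b^3 - 5*b^2 + 2*b + 8)/(b*(b^2 + b - 30))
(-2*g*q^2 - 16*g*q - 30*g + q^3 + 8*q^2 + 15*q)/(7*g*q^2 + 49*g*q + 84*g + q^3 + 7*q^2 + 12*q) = (-2*g*q - 10*g + q^2 + 5*q)/(7*g*q + 28*g + q^2 + 4*q)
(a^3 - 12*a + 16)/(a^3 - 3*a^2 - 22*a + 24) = (a^2 - 4*a + 4)/(a^2 - 7*a + 6)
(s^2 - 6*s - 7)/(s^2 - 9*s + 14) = (s + 1)/(s - 2)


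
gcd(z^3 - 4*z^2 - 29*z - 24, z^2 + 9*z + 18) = z + 3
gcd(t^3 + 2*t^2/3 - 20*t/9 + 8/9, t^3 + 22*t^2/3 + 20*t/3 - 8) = t^2 + 4*t/3 - 4/3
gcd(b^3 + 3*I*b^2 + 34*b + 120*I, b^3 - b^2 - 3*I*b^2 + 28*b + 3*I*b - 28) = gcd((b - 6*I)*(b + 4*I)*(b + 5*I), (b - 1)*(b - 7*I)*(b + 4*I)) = b + 4*I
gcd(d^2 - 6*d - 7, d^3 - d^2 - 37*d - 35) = d^2 - 6*d - 7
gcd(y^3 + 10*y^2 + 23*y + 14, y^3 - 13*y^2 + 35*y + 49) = y + 1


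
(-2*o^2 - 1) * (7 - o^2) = 2*o^4 - 13*o^2 - 7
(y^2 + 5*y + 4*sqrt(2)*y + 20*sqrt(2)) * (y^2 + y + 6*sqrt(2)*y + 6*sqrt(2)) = y^4 + 6*y^3 + 10*sqrt(2)*y^3 + 53*y^2 + 60*sqrt(2)*y^2 + 50*sqrt(2)*y + 288*y + 240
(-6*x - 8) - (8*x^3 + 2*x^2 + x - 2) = -8*x^3 - 2*x^2 - 7*x - 6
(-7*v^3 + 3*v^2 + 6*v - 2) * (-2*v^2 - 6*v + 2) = 14*v^5 + 36*v^4 - 44*v^3 - 26*v^2 + 24*v - 4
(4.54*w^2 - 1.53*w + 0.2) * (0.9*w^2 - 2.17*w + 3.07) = 4.086*w^4 - 11.2288*w^3 + 17.4379*w^2 - 5.1311*w + 0.614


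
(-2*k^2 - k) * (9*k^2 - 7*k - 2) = -18*k^4 + 5*k^3 + 11*k^2 + 2*k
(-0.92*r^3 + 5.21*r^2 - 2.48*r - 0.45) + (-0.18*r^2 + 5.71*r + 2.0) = -0.92*r^3 + 5.03*r^2 + 3.23*r + 1.55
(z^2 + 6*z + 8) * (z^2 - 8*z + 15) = z^4 - 2*z^3 - 25*z^2 + 26*z + 120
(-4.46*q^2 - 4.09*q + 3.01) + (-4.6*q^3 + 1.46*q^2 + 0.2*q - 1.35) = -4.6*q^3 - 3.0*q^2 - 3.89*q + 1.66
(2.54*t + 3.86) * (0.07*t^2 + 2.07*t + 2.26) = 0.1778*t^3 + 5.528*t^2 + 13.7306*t + 8.7236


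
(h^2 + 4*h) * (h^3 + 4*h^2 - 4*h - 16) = h^5 + 8*h^4 + 12*h^3 - 32*h^2 - 64*h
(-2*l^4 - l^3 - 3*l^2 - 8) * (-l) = 2*l^5 + l^4 + 3*l^3 + 8*l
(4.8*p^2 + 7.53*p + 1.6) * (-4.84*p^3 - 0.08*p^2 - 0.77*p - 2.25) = -23.232*p^5 - 36.8292*p^4 - 12.0424*p^3 - 16.7261*p^2 - 18.1745*p - 3.6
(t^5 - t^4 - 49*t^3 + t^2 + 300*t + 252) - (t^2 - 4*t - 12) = t^5 - t^4 - 49*t^3 + 304*t + 264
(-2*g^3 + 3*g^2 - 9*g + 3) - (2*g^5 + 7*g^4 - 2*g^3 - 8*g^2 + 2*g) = -2*g^5 - 7*g^4 + 11*g^2 - 11*g + 3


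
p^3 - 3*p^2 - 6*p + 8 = (p - 4)*(p - 1)*(p + 2)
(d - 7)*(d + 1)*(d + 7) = d^3 + d^2 - 49*d - 49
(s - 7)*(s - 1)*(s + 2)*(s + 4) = s^4 - 2*s^3 - 33*s^2 - 22*s + 56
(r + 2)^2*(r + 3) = r^3 + 7*r^2 + 16*r + 12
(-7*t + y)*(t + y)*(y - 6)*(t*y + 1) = -7*t^3*y^2 + 42*t^3*y - 6*t^2*y^3 + 36*t^2*y^2 - 7*t^2*y + 42*t^2 + t*y^4 - 6*t*y^3 - 6*t*y^2 + 36*t*y + y^3 - 6*y^2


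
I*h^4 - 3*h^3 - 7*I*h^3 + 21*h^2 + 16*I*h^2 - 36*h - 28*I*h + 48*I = (h - 4)*(h - 3)*(h + 4*I)*(I*h + 1)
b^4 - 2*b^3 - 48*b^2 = b^2*(b - 8)*(b + 6)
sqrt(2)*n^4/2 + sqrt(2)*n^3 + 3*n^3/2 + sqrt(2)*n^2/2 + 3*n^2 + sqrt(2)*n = n*(n + 2)*(n + sqrt(2))*(sqrt(2)*n/2 + 1/2)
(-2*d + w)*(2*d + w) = -4*d^2 + w^2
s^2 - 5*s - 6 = (s - 6)*(s + 1)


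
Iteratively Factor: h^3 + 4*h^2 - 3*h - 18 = (h + 3)*(h^2 + h - 6) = (h - 2)*(h + 3)*(h + 3)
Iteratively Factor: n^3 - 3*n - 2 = (n + 1)*(n^2 - n - 2) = (n - 2)*(n + 1)*(n + 1)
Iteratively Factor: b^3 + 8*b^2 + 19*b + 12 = (b + 3)*(b^2 + 5*b + 4) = (b + 3)*(b + 4)*(b + 1)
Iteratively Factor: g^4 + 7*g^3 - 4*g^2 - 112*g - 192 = (g + 3)*(g^3 + 4*g^2 - 16*g - 64) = (g - 4)*(g + 3)*(g^2 + 8*g + 16) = (g - 4)*(g + 3)*(g + 4)*(g + 4)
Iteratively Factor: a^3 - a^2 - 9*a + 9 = (a - 3)*(a^2 + 2*a - 3) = (a - 3)*(a + 3)*(a - 1)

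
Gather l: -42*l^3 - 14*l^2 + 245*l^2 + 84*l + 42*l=-42*l^3 + 231*l^2 + 126*l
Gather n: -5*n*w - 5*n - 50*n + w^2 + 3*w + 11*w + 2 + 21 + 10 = n*(-5*w - 55) + w^2 + 14*w + 33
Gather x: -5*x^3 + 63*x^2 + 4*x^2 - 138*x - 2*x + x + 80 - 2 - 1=-5*x^3 + 67*x^2 - 139*x + 77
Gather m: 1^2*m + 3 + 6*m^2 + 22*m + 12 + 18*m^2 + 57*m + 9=24*m^2 + 80*m + 24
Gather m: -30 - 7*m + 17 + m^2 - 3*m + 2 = m^2 - 10*m - 11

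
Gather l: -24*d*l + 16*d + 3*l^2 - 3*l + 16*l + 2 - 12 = 16*d + 3*l^2 + l*(13 - 24*d) - 10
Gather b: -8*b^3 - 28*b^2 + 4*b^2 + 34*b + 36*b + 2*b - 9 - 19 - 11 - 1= -8*b^3 - 24*b^2 + 72*b - 40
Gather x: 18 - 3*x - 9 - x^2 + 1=-x^2 - 3*x + 10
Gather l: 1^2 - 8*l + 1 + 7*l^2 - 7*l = 7*l^2 - 15*l + 2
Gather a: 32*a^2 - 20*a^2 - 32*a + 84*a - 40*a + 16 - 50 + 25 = 12*a^2 + 12*a - 9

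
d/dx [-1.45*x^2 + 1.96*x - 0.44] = 1.96 - 2.9*x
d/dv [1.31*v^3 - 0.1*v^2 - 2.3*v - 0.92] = 3.93*v^2 - 0.2*v - 2.3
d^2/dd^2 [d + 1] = 0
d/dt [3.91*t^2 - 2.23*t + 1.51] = 7.82*t - 2.23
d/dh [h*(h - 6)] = 2*h - 6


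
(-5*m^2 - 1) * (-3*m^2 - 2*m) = 15*m^4 + 10*m^3 + 3*m^2 + 2*m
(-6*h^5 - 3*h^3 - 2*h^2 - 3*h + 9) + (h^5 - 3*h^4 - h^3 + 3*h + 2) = -5*h^5 - 3*h^4 - 4*h^3 - 2*h^2 + 11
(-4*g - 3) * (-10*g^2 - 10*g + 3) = 40*g^3 + 70*g^2 + 18*g - 9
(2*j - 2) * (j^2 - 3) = 2*j^3 - 2*j^2 - 6*j + 6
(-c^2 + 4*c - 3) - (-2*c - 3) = -c^2 + 6*c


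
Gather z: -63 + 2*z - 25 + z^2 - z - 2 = z^2 + z - 90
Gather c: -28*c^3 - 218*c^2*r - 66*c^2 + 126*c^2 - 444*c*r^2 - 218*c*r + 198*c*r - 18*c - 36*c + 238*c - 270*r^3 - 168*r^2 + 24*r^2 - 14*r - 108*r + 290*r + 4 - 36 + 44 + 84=-28*c^3 + c^2*(60 - 218*r) + c*(-444*r^2 - 20*r + 184) - 270*r^3 - 144*r^2 + 168*r + 96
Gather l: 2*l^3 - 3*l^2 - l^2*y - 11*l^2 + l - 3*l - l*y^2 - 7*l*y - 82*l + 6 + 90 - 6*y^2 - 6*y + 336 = 2*l^3 + l^2*(-y - 14) + l*(-y^2 - 7*y - 84) - 6*y^2 - 6*y + 432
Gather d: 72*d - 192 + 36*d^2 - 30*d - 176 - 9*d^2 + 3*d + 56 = 27*d^2 + 45*d - 312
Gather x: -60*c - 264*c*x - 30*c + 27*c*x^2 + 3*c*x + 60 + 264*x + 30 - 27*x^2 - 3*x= -90*c + x^2*(27*c - 27) + x*(261 - 261*c) + 90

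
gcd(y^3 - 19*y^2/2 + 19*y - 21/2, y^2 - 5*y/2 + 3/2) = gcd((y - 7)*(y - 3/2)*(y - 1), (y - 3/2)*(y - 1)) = y^2 - 5*y/2 + 3/2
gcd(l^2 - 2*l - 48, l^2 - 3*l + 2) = 1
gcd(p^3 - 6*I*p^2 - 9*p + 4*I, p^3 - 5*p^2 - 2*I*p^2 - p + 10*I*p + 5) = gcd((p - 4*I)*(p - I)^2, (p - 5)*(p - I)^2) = p^2 - 2*I*p - 1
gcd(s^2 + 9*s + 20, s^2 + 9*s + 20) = s^2 + 9*s + 20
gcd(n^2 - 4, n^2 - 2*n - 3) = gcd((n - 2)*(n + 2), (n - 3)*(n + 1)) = 1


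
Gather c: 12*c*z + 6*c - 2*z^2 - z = c*(12*z + 6) - 2*z^2 - z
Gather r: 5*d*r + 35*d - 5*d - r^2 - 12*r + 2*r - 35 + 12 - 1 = 30*d - r^2 + r*(5*d - 10) - 24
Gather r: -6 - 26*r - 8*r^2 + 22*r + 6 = -8*r^2 - 4*r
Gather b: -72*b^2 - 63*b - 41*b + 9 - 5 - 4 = -72*b^2 - 104*b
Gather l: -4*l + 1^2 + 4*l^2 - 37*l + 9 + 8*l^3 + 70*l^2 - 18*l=8*l^3 + 74*l^2 - 59*l + 10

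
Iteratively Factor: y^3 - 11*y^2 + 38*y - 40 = (y - 2)*(y^2 - 9*y + 20) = (y - 5)*(y - 2)*(y - 4)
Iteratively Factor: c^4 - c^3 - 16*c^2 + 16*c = (c + 4)*(c^3 - 5*c^2 + 4*c) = (c - 4)*(c + 4)*(c^2 - c) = (c - 4)*(c - 1)*(c + 4)*(c)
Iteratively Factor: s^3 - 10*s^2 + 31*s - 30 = (s - 5)*(s^2 - 5*s + 6) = (s - 5)*(s - 3)*(s - 2)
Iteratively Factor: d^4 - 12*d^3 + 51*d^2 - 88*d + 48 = (d - 4)*(d^3 - 8*d^2 + 19*d - 12) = (d - 4)^2*(d^2 - 4*d + 3) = (d - 4)^2*(d - 1)*(d - 3)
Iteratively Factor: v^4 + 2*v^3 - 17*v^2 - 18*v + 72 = (v - 2)*(v^3 + 4*v^2 - 9*v - 36) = (v - 3)*(v - 2)*(v^2 + 7*v + 12) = (v - 3)*(v - 2)*(v + 3)*(v + 4)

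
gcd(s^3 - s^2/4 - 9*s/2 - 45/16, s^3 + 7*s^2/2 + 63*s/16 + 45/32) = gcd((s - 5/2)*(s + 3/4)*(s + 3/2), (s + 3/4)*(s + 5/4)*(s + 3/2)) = s^2 + 9*s/4 + 9/8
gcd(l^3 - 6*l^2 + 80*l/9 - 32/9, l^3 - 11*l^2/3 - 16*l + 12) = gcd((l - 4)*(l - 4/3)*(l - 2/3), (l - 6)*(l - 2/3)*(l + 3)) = l - 2/3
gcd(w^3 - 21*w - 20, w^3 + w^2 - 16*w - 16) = w^2 + 5*w + 4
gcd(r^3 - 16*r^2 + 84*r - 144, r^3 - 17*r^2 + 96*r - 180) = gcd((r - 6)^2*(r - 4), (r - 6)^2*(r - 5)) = r^2 - 12*r + 36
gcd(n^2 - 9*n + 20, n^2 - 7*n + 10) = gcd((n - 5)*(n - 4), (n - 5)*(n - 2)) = n - 5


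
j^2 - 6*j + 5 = (j - 5)*(j - 1)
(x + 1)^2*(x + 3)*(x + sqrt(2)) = x^4 + sqrt(2)*x^3 + 5*x^3 + 7*x^2 + 5*sqrt(2)*x^2 + 3*x + 7*sqrt(2)*x + 3*sqrt(2)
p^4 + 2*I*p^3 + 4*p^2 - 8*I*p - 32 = (p - 2)*(p + 2)*(p - 2*I)*(p + 4*I)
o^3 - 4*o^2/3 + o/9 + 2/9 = (o - 1)*(o - 2/3)*(o + 1/3)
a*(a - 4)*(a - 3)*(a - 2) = a^4 - 9*a^3 + 26*a^2 - 24*a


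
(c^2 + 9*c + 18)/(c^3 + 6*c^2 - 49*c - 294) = (c + 3)/(c^2 - 49)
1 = 1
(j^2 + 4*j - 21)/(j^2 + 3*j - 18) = (j + 7)/(j + 6)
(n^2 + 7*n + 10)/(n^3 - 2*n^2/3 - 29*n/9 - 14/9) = 9*(n^2 + 7*n + 10)/(9*n^3 - 6*n^2 - 29*n - 14)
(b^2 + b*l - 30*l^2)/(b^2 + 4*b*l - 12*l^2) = (b - 5*l)/(b - 2*l)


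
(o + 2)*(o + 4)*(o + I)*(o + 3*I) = o^4 + 6*o^3 + 4*I*o^3 + 5*o^2 + 24*I*o^2 - 18*o + 32*I*o - 24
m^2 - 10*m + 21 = (m - 7)*(m - 3)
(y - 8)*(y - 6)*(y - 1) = y^3 - 15*y^2 + 62*y - 48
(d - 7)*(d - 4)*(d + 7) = d^3 - 4*d^2 - 49*d + 196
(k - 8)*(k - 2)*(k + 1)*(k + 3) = k^4 - 6*k^3 - 21*k^2 + 34*k + 48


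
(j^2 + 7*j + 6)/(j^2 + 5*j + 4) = (j + 6)/(j + 4)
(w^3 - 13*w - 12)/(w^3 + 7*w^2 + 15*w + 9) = (w - 4)/(w + 3)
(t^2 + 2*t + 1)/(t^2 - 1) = (t + 1)/(t - 1)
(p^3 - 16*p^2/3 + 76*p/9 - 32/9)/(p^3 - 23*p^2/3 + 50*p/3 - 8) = (3*p^2 - 14*p + 16)/(3*(p^2 - 7*p + 12))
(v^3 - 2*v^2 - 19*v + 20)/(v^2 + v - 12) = (v^2 - 6*v + 5)/(v - 3)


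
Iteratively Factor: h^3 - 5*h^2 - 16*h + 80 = (h - 5)*(h^2 - 16) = (h - 5)*(h - 4)*(h + 4)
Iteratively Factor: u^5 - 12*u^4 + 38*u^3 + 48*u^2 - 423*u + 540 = (u + 3)*(u^4 - 15*u^3 + 83*u^2 - 201*u + 180) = (u - 4)*(u + 3)*(u^3 - 11*u^2 + 39*u - 45) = (u - 4)*(u - 3)*(u + 3)*(u^2 - 8*u + 15) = (u - 5)*(u - 4)*(u - 3)*(u + 3)*(u - 3)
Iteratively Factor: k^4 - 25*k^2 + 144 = (k + 4)*(k^3 - 4*k^2 - 9*k + 36) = (k + 3)*(k + 4)*(k^2 - 7*k + 12) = (k - 4)*(k + 3)*(k + 4)*(k - 3)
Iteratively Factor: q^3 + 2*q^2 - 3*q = (q - 1)*(q^2 + 3*q) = (q - 1)*(q + 3)*(q)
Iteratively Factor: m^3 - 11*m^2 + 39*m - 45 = (m - 3)*(m^2 - 8*m + 15) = (m - 5)*(m - 3)*(m - 3)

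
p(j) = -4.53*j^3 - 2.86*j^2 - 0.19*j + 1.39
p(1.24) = -11.88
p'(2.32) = -86.61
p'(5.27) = -407.77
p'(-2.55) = -73.97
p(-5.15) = 545.27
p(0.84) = -3.47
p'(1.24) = -28.18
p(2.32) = -71.01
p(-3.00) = 98.53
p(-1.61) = 13.19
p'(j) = -13.59*j^2 - 5.72*j - 0.19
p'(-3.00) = -105.34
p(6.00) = -1081.19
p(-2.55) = 58.39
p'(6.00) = -523.75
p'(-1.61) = -26.21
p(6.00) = -1081.19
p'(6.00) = -523.75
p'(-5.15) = -331.17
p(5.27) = -742.07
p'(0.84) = -14.58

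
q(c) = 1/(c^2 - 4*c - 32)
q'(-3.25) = 0.15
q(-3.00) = -0.09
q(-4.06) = 1.38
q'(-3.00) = 0.08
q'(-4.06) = 23.15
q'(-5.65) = 0.03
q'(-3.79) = 1.89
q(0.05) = -0.03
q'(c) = (4 - 2*c)/(c^2 - 4*c - 32)^2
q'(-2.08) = 0.02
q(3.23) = -0.03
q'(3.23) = -0.00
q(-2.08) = -0.05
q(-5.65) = 0.04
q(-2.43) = -0.06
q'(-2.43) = 0.03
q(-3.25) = -0.12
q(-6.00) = 0.04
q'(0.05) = 0.00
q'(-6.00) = 0.02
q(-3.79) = -0.40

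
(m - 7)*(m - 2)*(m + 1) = m^3 - 8*m^2 + 5*m + 14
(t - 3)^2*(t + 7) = t^3 + t^2 - 33*t + 63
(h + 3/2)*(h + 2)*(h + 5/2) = h^3 + 6*h^2 + 47*h/4 + 15/2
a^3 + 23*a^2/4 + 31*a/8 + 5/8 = (a + 1/4)*(a + 1/2)*(a + 5)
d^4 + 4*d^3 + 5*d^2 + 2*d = d*(d + 1)^2*(d + 2)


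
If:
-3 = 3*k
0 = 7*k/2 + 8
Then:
No Solution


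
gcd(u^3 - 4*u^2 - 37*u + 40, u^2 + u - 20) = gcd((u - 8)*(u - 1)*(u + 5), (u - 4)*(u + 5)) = u + 5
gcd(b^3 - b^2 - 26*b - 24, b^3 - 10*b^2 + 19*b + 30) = b^2 - 5*b - 6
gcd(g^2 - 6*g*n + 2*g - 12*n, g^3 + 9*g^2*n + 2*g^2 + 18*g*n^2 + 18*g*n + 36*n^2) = g + 2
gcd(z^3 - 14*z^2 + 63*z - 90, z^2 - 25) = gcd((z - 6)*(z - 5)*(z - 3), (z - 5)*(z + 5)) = z - 5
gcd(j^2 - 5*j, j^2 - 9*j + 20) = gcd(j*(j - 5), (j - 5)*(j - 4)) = j - 5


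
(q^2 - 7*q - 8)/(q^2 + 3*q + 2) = (q - 8)/(q + 2)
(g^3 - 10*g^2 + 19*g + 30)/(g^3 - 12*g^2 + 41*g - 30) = (g + 1)/(g - 1)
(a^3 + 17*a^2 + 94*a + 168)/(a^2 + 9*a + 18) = (a^2 + 11*a + 28)/(a + 3)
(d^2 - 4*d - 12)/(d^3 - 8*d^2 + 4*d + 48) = 1/(d - 4)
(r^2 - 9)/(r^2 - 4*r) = (r^2 - 9)/(r*(r - 4))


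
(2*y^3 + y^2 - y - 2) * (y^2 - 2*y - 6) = 2*y^5 - 3*y^4 - 15*y^3 - 6*y^2 + 10*y + 12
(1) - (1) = 0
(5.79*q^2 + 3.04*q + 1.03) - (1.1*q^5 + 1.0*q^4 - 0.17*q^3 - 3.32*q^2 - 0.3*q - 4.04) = -1.1*q^5 - 1.0*q^4 + 0.17*q^3 + 9.11*q^2 + 3.34*q + 5.07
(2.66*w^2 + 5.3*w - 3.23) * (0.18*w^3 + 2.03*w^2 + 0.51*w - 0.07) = 0.4788*w^5 + 6.3538*w^4 + 11.5342*w^3 - 4.0401*w^2 - 2.0183*w + 0.2261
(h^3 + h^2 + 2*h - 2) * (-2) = -2*h^3 - 2*h^2 - 4*h + 4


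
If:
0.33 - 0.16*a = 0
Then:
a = 2.06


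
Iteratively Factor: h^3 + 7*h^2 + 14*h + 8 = (h + 4)*(h^2 + 3*h + 2) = (h + 1)*(h + 4)*(h + 2)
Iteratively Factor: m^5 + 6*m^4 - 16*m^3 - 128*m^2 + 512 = (m + 4)*(m^4 + 2*m^3 - 24*m^2 - 32*m + 128) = (m + 4)^2*(m^3 - 2*m^2 - 16*m + 32) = (m - 4)*(m + 4)^2*(m^2 + 2*m - 8) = (m - 4)*(m - 2)*(m + 4)^2*(m + 4)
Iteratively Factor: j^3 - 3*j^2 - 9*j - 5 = (j + 1)*(j^2 - 4*j - 5) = (j + 1)^2*(j - 5)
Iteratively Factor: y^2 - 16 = (y + 4)*(y - 4)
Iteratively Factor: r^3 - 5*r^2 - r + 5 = (r + 1)*(r^2 - 6*r + 5) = (r - 5)*(r + 1)*(r - 1)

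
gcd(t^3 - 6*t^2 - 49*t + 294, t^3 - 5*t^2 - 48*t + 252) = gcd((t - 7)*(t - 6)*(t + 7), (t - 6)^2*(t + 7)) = t^2 + t - 42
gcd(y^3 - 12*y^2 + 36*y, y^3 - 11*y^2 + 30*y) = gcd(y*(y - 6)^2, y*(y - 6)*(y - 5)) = y^2 - 6*y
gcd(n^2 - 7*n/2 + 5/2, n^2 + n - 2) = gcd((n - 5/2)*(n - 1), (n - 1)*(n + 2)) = n - 1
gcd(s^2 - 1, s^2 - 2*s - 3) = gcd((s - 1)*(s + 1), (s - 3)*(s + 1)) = s + 1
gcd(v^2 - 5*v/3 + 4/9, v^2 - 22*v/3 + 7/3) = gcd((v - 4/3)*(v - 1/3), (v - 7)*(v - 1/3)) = v - 1/3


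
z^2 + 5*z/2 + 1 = (z + 1/2)*(z + 2)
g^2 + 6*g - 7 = (g - 1)*(g + 7)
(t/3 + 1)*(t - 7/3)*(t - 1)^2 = t^4/3 - 4*t^3/9 - 22*t^2/9 + 44*t/9 - 7/3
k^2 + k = k*(k + 1)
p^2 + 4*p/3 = p*(p + 4/3)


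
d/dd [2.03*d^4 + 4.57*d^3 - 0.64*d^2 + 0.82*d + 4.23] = 8.12*d^3 + 13.71*d^2 - 1.28*d + 0.82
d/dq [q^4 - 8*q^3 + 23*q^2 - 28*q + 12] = 4*q^3 - 24*q^2 + 46*q - 28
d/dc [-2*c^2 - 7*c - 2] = -4*c - 7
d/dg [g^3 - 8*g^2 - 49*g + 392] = 3*g^2 - 16*g - 49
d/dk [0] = 0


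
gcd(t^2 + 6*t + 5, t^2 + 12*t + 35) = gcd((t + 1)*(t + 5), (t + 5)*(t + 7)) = t + 5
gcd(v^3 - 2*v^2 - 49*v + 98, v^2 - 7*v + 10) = v - 2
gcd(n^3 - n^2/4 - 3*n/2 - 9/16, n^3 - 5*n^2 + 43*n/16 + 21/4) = n + 3/4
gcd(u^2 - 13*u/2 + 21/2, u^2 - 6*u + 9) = u - 3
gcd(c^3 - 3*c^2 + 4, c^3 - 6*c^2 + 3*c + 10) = c^2 - c - 2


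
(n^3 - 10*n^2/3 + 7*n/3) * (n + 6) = n^4 + 8*n^3/3 - 53*n^2/3 + 14*n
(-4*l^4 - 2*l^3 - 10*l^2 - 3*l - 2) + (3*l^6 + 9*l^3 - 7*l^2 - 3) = 3*l^6 - 4*l^4 + 7*l^3 - 17*l^2 - 3*l - 5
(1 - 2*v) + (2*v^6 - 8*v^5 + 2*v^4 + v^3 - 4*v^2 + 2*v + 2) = 2*v^6 - 8*v^5 + 2*v^4 + v^3 - 4*v^2 + 3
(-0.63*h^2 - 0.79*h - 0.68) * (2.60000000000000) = -1.638*h^2 - 2.054*h - 1.768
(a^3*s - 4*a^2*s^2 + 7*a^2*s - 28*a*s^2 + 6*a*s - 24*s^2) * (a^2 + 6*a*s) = a^5*s + 2*a^4*s^2 + 7*a^4*s - 24*a^3*s^3 + 14*a^3*s^2 + 6*a^3*s - 168*a^2*s^3 + 12*a^2*s^2 - 144*a*s^3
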